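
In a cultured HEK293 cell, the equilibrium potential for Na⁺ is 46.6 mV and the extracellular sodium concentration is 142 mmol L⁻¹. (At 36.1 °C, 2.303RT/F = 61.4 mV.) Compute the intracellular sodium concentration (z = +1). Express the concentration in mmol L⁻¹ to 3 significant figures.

24.7 mmol L⁻¹

Nernst: E = (61.4/1) · log₁₀([out]/[in]), so log₁₀([out]/[in]) = 46.6 × 1 / 61.4 = 0.7590.
[out]/[in] = 10^(0.7590) = 5.741.
[in] = 142 / 5.741 = 24.74 mmol L⁻¹.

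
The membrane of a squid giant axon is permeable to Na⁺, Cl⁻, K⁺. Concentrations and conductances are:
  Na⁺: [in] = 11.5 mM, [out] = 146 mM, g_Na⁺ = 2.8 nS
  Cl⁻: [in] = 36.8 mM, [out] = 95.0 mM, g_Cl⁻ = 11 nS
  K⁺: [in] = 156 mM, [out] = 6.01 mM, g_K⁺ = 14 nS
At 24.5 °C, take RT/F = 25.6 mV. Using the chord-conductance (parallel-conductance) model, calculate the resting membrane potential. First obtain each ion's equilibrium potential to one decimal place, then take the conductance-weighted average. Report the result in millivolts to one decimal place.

E_Na⁺ = (25.6/1)·ln(146/11.5) = 65.1 mV
E_Cl⁻ = (25.6/-1)·ln(95.0/36.8) = -24.3 mV
E_K⁺ = (25.6/1)·ln(6.01/156) = -83.4 mV
Vm = (Σ gᵢEᵢ)/(Σ gᵢ) = (2.8·65.1 + 11·-24.3 + 14·-83.4) / (2.8 + 11 + 14)
= -1252.62 / 27.8 = -45.06 mV

-45.1 mV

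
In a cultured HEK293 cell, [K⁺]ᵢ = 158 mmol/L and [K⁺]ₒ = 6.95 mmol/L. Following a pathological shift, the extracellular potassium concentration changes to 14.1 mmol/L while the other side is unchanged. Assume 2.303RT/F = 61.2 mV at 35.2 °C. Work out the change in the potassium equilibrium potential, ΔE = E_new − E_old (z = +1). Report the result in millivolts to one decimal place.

E_old = (61.2/1)·log₁₀(6.95/158) = -83.03 mV
E_new = (61.2/1)·log₁₀(14.1/158) = -64.23 mV
ΔE = -64.23 − (-83.03) = 18.80 mV

18.8 mV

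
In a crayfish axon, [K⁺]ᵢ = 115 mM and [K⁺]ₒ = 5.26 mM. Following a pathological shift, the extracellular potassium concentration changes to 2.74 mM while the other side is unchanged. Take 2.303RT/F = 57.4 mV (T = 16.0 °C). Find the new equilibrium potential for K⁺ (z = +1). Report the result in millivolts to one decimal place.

After the shift: [K⁺]_out = 2.74, [K⁺]_in = 115 mM.
E_new = (57.4/1)·log₁₀(2.74/115) = 57.40 · (-1.6229) = -93.16 mV

-93.2 mV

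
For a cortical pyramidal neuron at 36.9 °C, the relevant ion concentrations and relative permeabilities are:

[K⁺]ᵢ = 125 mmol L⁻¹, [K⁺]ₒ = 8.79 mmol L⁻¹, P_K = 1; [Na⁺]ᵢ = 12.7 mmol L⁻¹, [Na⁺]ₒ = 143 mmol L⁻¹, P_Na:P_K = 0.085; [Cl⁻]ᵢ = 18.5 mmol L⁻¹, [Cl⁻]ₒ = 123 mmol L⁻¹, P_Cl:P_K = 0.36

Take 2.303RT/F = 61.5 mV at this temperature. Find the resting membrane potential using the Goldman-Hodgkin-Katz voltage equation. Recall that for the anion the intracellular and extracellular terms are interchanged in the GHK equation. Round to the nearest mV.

-49 mV

Vm = 61.5 · log₁₀[(Σ P·[cation]ₒ + Σ P·[anion]ᵢ) / (Σ P·[cation]ᵢ + Σ P·[anion]ₒ)]
Numerator = 1×8.79 + 0.085×143 + 0.36×18.5 = 27.61
Denominator = 1×125 + 0.085×12.7 + 0.36×123 = 170.4
Vm = 61.5 · log₁₀(0.16204) = 61.5 × (-0.7904) = -48.61 mV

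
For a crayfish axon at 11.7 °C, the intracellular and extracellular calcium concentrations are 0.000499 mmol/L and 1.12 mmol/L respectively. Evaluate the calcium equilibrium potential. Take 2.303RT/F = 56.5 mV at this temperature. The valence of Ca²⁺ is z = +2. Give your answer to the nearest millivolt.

E = (56.5/z) · log₁₀([Ca²⁺]_out/[Ca²⁺]_in) with z = +2.
= (56.5/2) · log₁₀(1.12/0.000499) = 28.25 · log₁₀(2244)
= 28.25 · (3.3511) = 94.67 mV

95 mV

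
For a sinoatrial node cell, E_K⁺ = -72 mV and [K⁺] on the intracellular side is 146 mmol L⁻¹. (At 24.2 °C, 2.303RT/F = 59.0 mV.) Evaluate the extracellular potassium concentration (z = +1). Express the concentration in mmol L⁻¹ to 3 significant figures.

8.79 mmol L⁻¹

Nernst: E = (59.0/1) · log₁₀([out]/[in]), so log₁₀([out]/[in]) = -72.0 × 1 / 59.0 = -1.2203.
[out]/[in] = 10^(-1.2203) = 0.06021.
[out] = 0.06021 × 146 = 8.791 mmol L⁻¹.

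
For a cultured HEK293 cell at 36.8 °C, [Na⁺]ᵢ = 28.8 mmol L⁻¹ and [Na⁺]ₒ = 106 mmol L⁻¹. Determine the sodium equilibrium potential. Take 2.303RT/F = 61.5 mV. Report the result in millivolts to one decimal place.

E = (61.5/z) · log₁₀([Na⁺]_out/[Na⁺]_in) with z = +1.
= (61.5/1) · log₁₀(106/28.8) = 61.50 · log₁₀(3.681)
= 61.50 · (0.5659) = 34.80 mV

34.8 mV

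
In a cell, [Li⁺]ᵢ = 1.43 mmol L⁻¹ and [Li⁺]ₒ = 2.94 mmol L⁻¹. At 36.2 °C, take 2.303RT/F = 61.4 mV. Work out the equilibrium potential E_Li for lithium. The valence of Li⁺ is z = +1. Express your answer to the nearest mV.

E = (61.4/z) · log₁₀([Li⁺]_out/[Li⁺]_in) with z = +1.
= (61.4/1) · log₁₀(2.94/1.43) = 61.40 · log₁₀(2.056)
= 61.40 · (0.3130) = 19.22 mV

19 mV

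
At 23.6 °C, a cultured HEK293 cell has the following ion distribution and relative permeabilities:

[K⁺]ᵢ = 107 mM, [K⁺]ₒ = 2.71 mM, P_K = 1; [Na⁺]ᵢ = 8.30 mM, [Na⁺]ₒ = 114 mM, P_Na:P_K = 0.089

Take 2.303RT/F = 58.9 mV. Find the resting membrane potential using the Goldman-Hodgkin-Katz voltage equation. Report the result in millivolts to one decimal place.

Vm = 58.9 · log₁₀[(Σ P·[cation]ₒ + Σ P·[anion]ᵢ) / (Σ P·[cation]ᵢ + Σ P·[anion]ₒ)]
Numerator = 1×2.71 + 0.089×114 = 12.86
Denominator = 1×107 + 0.089×8.30 = 107.7
Vm = 58.9 · log₁₀(0.11933) = 58.9 × (-0.9233) = -54.38 mV

-54.4 mV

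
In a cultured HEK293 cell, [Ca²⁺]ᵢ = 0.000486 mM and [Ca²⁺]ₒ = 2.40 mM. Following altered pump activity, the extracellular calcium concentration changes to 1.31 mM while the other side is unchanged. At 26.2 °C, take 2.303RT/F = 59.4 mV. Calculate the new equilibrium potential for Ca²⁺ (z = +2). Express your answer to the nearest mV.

After the shift: [Ca²⁺]_out = 1.31, [Ca²⁺]_in = 0.000486 mM.
E_new = (59.4/2)·log₁₀(1.31/0.000486) = 29.70 · (3.4306) = 101.89 mV

102 mV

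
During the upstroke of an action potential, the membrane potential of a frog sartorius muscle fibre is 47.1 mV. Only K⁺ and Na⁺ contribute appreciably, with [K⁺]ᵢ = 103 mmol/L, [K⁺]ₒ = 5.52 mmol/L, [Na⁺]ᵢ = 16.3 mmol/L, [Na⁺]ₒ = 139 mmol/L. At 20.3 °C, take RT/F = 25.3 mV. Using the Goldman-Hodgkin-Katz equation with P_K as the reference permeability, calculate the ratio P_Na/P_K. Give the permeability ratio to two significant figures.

Let α = P_Na/P_K. GHK: Vm = 25.3·ln[(Kₒ + α·Naₒ)/(Kᵢ + α·Naᵢ)].
e^(Vm/25.3) = e^(47.1/25.3) = 6.4344
So 6.4344·(Kᵢ + α·Naᵢ) = Kₒ + α·Naₒ → α = (6.4344·103.0 − 5.52) / (139.0 − 6.4344·16.3)
α = (662.7 − 5.52) / (139.0 − 104.9) = 657.2/34.12 = 19.26

19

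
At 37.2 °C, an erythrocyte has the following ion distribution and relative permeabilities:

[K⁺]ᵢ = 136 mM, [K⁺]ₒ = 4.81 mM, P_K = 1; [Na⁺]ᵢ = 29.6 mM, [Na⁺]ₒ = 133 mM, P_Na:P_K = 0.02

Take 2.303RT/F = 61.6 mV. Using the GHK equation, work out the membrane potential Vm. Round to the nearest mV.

-78 mV

Vm = 61.6 · log₁₀[(Σ P·[cation]ₒ + Σ P·[anion]ᵢ) / (Σ P·[cation]ᵢ + Σ P·[anion]ₒ)]
Numerator = 1×4.81 + 0.02×133 = 7.47
Denominator = 1×136 + 0.02×29.6 = 136.6
Vm = 61.6 · log₁₀(0.054688) = 61.6 × (-1.2621) = -77.75 mV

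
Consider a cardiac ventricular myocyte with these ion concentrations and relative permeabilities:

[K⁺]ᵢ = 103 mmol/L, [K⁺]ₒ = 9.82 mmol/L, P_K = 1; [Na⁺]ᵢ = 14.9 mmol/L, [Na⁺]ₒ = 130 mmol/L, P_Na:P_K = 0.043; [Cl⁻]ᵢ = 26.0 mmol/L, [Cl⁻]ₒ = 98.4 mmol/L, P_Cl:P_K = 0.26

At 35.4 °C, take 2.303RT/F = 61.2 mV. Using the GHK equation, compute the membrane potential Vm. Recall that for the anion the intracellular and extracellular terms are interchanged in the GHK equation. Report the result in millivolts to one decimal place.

Vm = 61.2 · log₁₀[(Σ P·[cation]ₒ + Σ P·[anion]ᵢ) / (Σ P·[cation]ᵢ + Σ P·[anion]ₒ)]
Numerator = 1×9.82 + 0.043×130 + 0.26×26.0 = 22.17
Denominator = 1×103 + 0.043×14.9 + 0.26×98.4 = 129.2
Vm = 61.2 · log₁₀(0.17156) = 61.2 × (-0.7656) = -46.85 mV

-46.9 mV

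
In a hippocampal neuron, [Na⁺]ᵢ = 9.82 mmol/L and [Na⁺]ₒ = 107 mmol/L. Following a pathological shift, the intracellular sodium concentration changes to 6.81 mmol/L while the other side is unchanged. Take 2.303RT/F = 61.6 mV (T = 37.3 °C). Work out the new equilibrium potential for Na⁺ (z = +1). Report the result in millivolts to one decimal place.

After the shift: [Na⁺]_out = 107, [Na⁺]_in = 6.81 mmol/L.
E_new = (61.6/1)·log₁₀(107/6.81) = 61.60 · (1.1962) = 73.69 mV

73.7 mV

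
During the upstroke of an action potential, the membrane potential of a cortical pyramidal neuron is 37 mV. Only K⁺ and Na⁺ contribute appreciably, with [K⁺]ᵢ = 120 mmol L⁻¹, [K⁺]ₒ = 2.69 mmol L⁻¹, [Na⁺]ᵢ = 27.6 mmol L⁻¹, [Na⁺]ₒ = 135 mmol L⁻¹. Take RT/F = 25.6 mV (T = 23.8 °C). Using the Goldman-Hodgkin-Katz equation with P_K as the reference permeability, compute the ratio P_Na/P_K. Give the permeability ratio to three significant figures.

Let α = P_Na/P_K. GHK: Vm = 25.6·ln[(Kₒ + α·Naₒ)/(Kᵢ + α·Naᵢ)].
e^(Vm/25.6) = e^(37.0/25.6) = 4.2432
So 4.2432·(Kᵢ + α·Naᵢ) = Kₒ + α·Naₒ → α = (4.2432·120.0 − 2.69) / (135.0 − 4.2432·27.6)
α = (509.2 − 2.69) / (135.0 − 117.1) = 506.5/17.89 = 28.31

28.3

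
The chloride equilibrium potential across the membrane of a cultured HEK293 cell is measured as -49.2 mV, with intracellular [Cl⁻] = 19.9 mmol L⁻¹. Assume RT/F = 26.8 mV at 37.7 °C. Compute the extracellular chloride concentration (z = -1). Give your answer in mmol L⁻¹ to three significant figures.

125 mmol L⁻¹

Nernst: E = (26.8/-1) · ln([out]/[in]), so ln([out]/[in]) = -49.2 × -1 / 26.8 = 1.8358.
[out]/[in] = e^(1.8358) = 6.27.
[out] = 6.27 × 19.9 = 124.8 mmol L⁻¹.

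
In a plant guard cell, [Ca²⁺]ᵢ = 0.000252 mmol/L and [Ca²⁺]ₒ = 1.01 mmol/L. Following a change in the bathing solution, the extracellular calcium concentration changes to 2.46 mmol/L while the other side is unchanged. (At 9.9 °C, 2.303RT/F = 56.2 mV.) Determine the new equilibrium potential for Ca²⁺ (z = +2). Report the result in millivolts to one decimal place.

112.1 mV

After the shift: [Ca²⁺]_out = 2.46, [Ca²⁺]_in = 0.000252 mmol/L.
E_new = (56.2/2)·log₁₀(2.46/0.000252) = 28.10 · (3.9895) = 112.11 mV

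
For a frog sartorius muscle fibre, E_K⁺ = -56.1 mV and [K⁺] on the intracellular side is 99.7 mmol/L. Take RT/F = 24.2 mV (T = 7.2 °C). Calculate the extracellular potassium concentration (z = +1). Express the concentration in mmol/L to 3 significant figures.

9.82 mmol/L

Nernst: E = (24.2/1) · ln([out]/[in]), so ln([out]/[in]) = -56.1 × 1 / 24.2 = -2.3182.
[out]/[in] = e^(-2.3182) = 0.09845.
[out] = 0.09845 × 99.7 = 9.816 mmol/L.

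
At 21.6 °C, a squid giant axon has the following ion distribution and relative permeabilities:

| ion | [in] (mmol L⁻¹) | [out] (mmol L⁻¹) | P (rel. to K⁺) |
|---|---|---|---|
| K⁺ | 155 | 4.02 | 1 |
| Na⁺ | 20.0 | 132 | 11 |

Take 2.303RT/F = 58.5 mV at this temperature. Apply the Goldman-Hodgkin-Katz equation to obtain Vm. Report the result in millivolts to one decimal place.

Vm = 58.5 · log₁₀[(Σ P·[cation]ₒ + Σ P·[anion]ᵢ) / (Σ P·[cation]ᵢ + Σ P·[anion]ₒ)]
Numerator = 1×4.02 + 11×132 = 1456
Denominator = 1×155 + 11×20.0 = 375
Vm = 58.5 · log₁₀(3.8827) = 58.5 × (0.5891) = 34.46 mV

34.5 mV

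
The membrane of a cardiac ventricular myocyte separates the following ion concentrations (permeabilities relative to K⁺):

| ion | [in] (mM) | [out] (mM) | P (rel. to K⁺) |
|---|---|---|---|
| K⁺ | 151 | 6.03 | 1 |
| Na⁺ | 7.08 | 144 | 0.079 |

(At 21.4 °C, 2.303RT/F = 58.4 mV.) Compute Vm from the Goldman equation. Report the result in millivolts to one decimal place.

Vm = 58.4 · log₁₀[(Σ P·[cation]ₒ + Σ P·[anion]ᵢ) / (Σ P·[cation]ᵢ + Σ P·[anion]ₒ)]
Numerator = 1×6.03 + 0.079×144 = 17.41
Denominator = 1×151 + 0.079×7.08 = 151.6
Vm = 58.4 · log₁₀(0.11485) = 58.4 × (-0.9399) = -54.89 mV

-54.9 mV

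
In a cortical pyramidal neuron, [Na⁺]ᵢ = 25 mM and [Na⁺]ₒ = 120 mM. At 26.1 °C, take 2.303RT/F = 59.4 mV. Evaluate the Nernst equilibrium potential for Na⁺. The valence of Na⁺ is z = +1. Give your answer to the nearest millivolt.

40 mV

E = (59.4/z) · log₁₀([Na⁺]_out/[Na⁺]_in) with z = +1.
= (59.4/1) · log₁₀(120/25) = 59.40 · log₁₀(4.8)
= 59.40 · (0.6812) = 40.47 mV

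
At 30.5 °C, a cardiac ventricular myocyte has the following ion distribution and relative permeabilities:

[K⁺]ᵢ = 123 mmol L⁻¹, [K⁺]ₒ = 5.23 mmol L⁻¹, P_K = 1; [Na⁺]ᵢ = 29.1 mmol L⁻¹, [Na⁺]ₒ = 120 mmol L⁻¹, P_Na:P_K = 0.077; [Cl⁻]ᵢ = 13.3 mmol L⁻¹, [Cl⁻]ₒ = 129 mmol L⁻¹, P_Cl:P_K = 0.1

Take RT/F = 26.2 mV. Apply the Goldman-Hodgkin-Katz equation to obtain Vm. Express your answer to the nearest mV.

-57 mV

Vm = 26.2 · ln[(Σ P·[cation]ₒ + Σ P·[anion]ᵢ) / (Σ P·[cation]ᵢ + Σ P·[anion]ₒ)]
Numerator = 1×5.23 + 0.077×120 + 0.1×13.3 = 15.8
Denominator = 1×123 + 0.077×29.1 + 0.1×129 = 138.1
Vm = 26.2 · ln(0.11438) = 26.2 × (-2.1683) = -56.81 mV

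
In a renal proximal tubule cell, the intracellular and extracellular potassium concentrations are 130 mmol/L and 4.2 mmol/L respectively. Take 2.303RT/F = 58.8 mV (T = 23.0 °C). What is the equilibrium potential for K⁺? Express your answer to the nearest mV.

-88 mV

E = (58.8/z) · log₁₀([K⁺]_out/[K⁺]_in) with z = +1.
= (58.8/1) · log₁₀(4.2/130) = 58.80 · log₁₀(0.03231)
= 58.80 · (-1.4907) = -87.65 mV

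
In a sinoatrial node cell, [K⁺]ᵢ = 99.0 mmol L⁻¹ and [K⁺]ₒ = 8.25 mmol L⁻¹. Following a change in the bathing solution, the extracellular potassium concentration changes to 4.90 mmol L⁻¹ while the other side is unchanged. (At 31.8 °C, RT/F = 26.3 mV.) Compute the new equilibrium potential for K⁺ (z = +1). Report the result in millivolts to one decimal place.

After the shift: [K⁺]_out = 4.90, [K⁺]_in = 99.0 mmol L⁻¹.
E_new = (26.3/1)·ln(4.90/99.0) = 26.30 · (-3.0059) = -79.05 mV

-79.1 mV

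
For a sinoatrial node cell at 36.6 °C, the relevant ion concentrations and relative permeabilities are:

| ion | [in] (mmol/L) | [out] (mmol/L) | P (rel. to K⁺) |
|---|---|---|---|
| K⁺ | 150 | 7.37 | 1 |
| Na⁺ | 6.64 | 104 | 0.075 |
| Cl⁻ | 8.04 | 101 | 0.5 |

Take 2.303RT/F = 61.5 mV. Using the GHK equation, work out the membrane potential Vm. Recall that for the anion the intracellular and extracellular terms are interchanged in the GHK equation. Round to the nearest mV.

Vm = 61.5 · log₁₀[(Σ P·[cation]ₒ + Σ P·[anion]ᵢ) / (Σ P·[cation]ᵢ + Σ P·[anion]ₒ)]
Numerator = 1×7.37 + 0.075×104 + 0.5×8.04 = 19.19
Denominator = 1×150 + 0.075×6.64 + 0.5×101 = 201
Vm = 61.5 · log₁₀(0.095474) = 61.5 × (-1.0201) = -62.74 mV

-63 mV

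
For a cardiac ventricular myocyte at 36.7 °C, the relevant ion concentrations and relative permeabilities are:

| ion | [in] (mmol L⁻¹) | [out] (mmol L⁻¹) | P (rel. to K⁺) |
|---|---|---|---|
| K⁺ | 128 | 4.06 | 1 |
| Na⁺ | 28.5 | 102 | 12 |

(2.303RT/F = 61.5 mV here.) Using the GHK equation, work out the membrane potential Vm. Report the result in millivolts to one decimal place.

25.7 mV

Vm = 61.5 · log₁₀[(Σ P·[cation]ₒ + Σ P·[anion]ᵢ) / (Σ P·[cation]ᵢ + Σ P·[anion]ₒ)]
Numerator = 1×4.06 + 12×102 = 1228
Denominator = 1×128 + 12×28.5 = 470
Vm = 61.5 · log₁₀(2.6129) = 61.5 × (0.4171) = 25.65 mV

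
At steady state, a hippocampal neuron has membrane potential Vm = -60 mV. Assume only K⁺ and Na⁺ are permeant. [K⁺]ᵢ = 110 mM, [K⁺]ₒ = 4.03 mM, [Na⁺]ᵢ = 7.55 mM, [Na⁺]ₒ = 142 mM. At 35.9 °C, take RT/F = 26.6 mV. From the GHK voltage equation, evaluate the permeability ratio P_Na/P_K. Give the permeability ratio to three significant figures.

0.0531

Let α = P_Na/P_K. GHK: Vm = 26.6·ln[(Kₒ + α·Naₒ)/(Kᵢ + α·Naᵢ)].
e^(Vm/26.6) = e^(-60.0/26.6) = 0.10481
So 0.10481·(Kᵢ + α·Naᵢ) = Kₒ + α·Naₒ → α = (0.10481·110.0 − 4.03) / (142.0 − 0.10481·7.55)
α = (11.53 − 4.03) / (142.0 − 0.7913) = 7.499/141.2 = 0.0531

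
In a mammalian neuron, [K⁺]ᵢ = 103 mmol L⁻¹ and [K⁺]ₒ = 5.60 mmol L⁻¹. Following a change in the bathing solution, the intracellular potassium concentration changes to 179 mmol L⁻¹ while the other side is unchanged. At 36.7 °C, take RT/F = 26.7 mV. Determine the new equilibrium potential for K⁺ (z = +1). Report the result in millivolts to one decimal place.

After the shift: [K⁺]_out = 5.60, [K⁺]_in = 179 mmol L⁻¹.
E_new = (26.7/1)·ln(5.60/179) = 26.70 · (-3.4646) = -92.51 mV

-92.5 mV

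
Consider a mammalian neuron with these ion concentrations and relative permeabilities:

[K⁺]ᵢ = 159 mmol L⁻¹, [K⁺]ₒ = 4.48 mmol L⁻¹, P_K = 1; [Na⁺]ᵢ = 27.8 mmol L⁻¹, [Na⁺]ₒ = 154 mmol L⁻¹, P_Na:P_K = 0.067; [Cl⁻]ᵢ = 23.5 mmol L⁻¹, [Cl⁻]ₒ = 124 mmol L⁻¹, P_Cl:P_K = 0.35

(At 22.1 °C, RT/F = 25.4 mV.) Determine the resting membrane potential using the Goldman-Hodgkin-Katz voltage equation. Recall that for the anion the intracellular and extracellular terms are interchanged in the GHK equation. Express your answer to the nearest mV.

Vm = 25.4 · ln[(Σ P·[cation]ₒ + Σ P·[anion]ᵢ) / (Σ P·[cation]ᵢ + Σ P·[anion]ₒ)]
Numerator = 1×4.48 + 0.067×154 + 0.35×23.5 = 23.02
Denominator = 1×159 + 0.067×27.8 + 0.35×124 = 204.3
Vm = 25.4 · ln(0.11271) = 25.4 × (-2.1829) = -55.45 mV

-55 mV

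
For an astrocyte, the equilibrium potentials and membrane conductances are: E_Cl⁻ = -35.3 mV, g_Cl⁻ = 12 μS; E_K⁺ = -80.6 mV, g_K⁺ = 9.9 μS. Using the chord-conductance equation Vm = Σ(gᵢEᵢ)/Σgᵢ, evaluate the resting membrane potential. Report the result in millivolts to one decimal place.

-55.8 mV

Σ gᵢEᵢ = 12·(-35.3) + 9.9·(-80.6) = -1221.54
Σ gᵢ = 12 + 9.9 = 21.9
Vm = -1221.54 / 21.9 = -55.78 mV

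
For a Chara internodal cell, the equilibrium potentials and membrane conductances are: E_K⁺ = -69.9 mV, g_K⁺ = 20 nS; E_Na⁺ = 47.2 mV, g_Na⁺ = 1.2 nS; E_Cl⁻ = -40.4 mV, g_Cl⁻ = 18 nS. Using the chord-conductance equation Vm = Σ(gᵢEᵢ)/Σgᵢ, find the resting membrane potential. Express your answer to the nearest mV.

-53 mV

Σ gᵢEᵢ = 20·(-69.9) + 1.2·(47.2) + 18·(-40.4) = -2068.56
Σ gᵢ = 20 + 1.2 + 18 = 39.2
Vm = -2068.56 / 39.2 = -52.77 mV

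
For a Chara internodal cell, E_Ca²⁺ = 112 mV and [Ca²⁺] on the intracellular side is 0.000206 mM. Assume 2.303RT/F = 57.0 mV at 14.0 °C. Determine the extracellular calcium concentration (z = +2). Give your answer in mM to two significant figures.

1.8 mM

Nernst: E = (57.0/2) · log₁₀([out]/[in]), so log₁₀([out]/[in]) = 112.0 × 2 / 57.0 = 3.9298.
[out]/[in] = 10^(3.9298) = 8508.
[out] = 8508 × 0.000206 = 1.753 mM.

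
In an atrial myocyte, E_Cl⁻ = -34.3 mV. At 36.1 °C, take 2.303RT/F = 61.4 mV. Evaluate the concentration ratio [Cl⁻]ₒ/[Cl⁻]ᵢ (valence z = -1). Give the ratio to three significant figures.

log₁₀([out]/[in]) = E·z/(61.4) = -34.3 × -1 / 61.4 = 0.5586
[out]/[in] = 10^(0.5586) = 3.619

3.62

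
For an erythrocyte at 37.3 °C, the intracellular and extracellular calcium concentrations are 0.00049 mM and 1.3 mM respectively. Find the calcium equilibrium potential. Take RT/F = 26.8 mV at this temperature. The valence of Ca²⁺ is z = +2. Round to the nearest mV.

106 mV

E = (26.8/z) · ln([Ca²⁺]_out/[Ca²⁺]_in) with z = +2.
= (26.8/2) · ln(1.3/0.00049) = 13.40 · ln(2653)
= 13.40 · (7.8835) = 105.64 mV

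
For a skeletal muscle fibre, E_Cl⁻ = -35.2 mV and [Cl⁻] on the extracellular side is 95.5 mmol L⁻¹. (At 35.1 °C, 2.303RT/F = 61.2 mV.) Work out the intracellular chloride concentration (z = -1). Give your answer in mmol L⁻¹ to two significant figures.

Nernst: E = (61.2/-1) · log₁₀([out]/[in]), so log₁₀([out]/[in]) = -35.2 × -1 / 61.2 = 0.5752.
[out]/[in] = 10^(0.5752) = 3.76.
[in] = 95.5 / 3.76 = 25.4 mmol L⁻¹.

25 mmol L⁻¹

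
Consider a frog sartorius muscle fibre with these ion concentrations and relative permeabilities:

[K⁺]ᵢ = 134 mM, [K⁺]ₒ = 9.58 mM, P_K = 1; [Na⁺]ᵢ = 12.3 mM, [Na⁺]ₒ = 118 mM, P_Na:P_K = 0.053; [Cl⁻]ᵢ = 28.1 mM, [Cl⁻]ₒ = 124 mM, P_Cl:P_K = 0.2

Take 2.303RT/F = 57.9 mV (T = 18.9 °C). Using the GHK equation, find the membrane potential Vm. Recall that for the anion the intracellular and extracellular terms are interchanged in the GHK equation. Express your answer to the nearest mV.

-50 mV

Vm = 57.9 · log₁₀[(Σ P·[cation]ₒ + Σ P·[anion]ᵢ) / (Σ P·[cation]ᵢ + Σ P·[anion]ₒ)]
Numerator = 1×9.58 + 0.053×118 + 0.2×28.1 = 21.45
Denominator = 1×134 + 0.053×12.3 + 0.2×124 = 159.5
Vm = 57.9 · log₁₀(0.13455) = 57.9 × (-0.8711) = -50.44 mV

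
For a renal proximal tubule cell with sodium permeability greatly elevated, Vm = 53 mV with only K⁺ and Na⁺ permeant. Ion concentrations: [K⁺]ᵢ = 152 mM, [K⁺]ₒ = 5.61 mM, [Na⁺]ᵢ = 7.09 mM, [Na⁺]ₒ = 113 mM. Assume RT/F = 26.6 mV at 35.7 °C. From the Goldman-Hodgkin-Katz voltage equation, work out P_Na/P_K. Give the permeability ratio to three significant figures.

Let α = P_Na/P_K. GHK: Vm = 26.6·ln[(Kₒ + α·Naₒ)/(Kᵢ + α·Naᵢ)].
e^(Vm/26.6) = e^(53.0/26.6) = 7.3337
So 7.3337·(Kᵢ + α·Naᵢ) = Kₒ + α·Naₒ → α = (7.3337·152.0 − 5.61) / (113.0 − 7.3337·7.09)
α = (1115 − 5.61) / (113.0 − 52) = 1109/61 = 18.18

18.2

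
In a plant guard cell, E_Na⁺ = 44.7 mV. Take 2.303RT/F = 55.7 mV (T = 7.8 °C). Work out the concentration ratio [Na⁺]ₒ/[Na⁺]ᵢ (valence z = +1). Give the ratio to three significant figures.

6.35

log₁₀([out]/[in]) = E·z/(55.7) = 44.7 × 1 / 55.7 = 0.8025
[out]/[in] = 10^(0.8025) = 6.346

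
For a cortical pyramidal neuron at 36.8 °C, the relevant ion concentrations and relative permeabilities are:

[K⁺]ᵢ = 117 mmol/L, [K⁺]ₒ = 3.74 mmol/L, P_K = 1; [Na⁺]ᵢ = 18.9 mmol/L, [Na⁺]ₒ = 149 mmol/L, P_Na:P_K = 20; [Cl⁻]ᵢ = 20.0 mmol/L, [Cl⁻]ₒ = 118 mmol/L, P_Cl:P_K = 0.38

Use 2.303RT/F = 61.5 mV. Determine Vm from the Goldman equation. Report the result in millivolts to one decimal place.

Vm = 61.5 · log₁₀[(Σ P·[cation]ₒ + Σ P·[anion]ᵢ) / (Σ P·[cation]ᵢ + Σ P·[anion]ₒ)]
Numerator = 1×3.74 + 20×149 + 0.38×20.0 = 2991
Denominator = 1×117 + 20×18.9 + 0.38×118 = 539.8
Vm = 61.5 · log₁₀(5.5412) = 61.5 × (0.7436) = 45.73 mV

45.7 mV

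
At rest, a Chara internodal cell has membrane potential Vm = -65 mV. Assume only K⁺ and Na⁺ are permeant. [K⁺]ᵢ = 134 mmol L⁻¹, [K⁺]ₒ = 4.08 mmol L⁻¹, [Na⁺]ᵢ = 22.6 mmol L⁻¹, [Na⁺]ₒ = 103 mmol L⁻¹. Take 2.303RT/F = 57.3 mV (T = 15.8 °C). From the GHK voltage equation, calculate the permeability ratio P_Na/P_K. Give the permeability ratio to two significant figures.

0.057

Let α = P_Na/P_K. GHK: Vm = 57.3·log₁₀[(Kₒ + α·Naₒ)/(Kᵢ + α·Naᵢ)].
10^(Vm/57.3) = 10^(-65.0/57.3) = 0.073387
So 0.073387·(Kᵢ + α·Naᵢ) = Kₒ + α·Naₒ → α = (0.073387·134.0 − 4.08) / (103.0 − 0.073387·22.6)
α = (9.834 − 4.08) / (103.0 − 1.659) = 5.754/101.3 = 0.05678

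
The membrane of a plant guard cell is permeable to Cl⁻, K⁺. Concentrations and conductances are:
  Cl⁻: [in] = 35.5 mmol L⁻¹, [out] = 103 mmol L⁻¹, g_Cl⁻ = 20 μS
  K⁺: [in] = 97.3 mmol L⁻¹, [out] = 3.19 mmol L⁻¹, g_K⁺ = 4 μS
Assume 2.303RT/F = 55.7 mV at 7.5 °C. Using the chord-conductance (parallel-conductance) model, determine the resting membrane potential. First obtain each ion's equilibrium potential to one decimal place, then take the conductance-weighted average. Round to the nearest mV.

-35 mV

E_Cl⁻ = (55.7/-1)·log₁₀(103/35.5) = -25.8 mV
E_K⁺ = (55.7/1)·log₁₀(3.19/97.3) = -82.7 mV
Vm = (Σ gᵢEᵢ)/(Σ gᵢ) = (20·-25.8 + 4·-82.7) / (20 + 4)
= -846.80 / 24 = -35.28 mV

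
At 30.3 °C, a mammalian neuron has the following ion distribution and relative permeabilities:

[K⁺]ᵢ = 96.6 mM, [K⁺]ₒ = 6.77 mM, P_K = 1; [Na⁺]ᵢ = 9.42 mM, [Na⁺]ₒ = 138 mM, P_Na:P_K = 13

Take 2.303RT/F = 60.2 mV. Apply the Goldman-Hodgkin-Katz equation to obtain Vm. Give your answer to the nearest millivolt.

55 mV

Vm = 60.2 · log₁₀[(Σ P·[cation]ₒ + Σ P·[anion]ᵢ) / (Σ P·[cation]ᵢ + Σ P·[anion]ₒ)]
Numerator = 1×6.77 + 13×138 = 1801
Denominator = 1×96.6 + 13×9.42 = 219.1
Vm = 60.2 · log₁₀(8.2204) = 60.2 × (0.9149) = 55.08 mV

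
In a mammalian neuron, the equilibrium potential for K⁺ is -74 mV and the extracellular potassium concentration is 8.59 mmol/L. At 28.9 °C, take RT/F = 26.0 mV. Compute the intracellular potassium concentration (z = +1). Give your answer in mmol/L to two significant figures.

150 mmol/L

Nernst: E = (26.0/1) · ln([out]/[in]), so ln([out]/[in]) = -74.0 × 1 / 26.0 = -2.8462.
[out]/[in] = e^(-2.8462) = 0.05807.
[in] = 8.59 / 0.05807 = 147.9 mmol/L.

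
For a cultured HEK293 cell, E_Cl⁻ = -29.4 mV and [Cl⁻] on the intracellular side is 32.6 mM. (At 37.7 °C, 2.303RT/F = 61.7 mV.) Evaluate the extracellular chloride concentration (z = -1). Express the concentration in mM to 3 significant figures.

97.7 mM

Nernst: E = (61.7/-1) · log₁₀([out]/[in]), so log₁₀([out]/[in]) = -29.4 × -1 / 61.7 = 0.4765.
[out]/[in] = 10^(0.4765) = 2.996.
[out] = 2.996 × 32.6 = 97.66 mM.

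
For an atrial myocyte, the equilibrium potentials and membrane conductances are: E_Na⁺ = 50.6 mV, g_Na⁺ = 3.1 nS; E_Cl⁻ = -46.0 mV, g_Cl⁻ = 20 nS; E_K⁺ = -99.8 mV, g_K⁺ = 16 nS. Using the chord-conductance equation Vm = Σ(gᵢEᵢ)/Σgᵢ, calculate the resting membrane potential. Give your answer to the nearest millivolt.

Σ gᵢEᵢ = 3.1·(50.6) + 20·(-46.0) + 16·(-99.8) = -2359.94
Σ gᵢ = 3.1 + 20 + 16 = 39.1
Vm = -2359.94 / 39.1 = -60.36 mV

-60 mV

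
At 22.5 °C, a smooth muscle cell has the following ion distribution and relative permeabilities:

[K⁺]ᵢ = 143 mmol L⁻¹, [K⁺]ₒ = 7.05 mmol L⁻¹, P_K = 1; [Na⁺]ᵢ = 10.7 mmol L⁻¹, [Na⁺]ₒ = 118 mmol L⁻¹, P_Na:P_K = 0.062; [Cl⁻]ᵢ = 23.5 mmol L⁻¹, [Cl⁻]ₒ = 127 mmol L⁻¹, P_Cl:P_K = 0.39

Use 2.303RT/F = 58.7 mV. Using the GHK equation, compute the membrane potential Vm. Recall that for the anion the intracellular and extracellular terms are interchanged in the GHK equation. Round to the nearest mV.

-54 mV

Vm = 58.7 · log₁₀[(Σ P·[cation]ₒ + Σ P·[anion]ᵢ) / (Σ P·[cation]ᵢ + Σ P·[anion]ₒ)]
Numerator = 1×7.05 + 0.062×118 + 0.39×23.5 = 23.53
Denominator = 1×143 + 0.062×10.7 + 0.39×127 = 193.2
Vm = 58.7 · log₁₀(0.1218) = 58.7 × (-0.9144) = -53.67 mV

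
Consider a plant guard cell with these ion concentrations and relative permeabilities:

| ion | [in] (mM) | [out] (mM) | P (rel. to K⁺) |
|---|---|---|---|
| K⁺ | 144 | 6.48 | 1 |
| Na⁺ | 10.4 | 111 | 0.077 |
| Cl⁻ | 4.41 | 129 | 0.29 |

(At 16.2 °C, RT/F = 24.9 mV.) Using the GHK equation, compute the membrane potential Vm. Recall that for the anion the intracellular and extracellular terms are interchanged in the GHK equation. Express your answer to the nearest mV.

Vm = 24.9 · ln[(Σ P·[cation]ₒ + Σ P·[anion]ᵢ) / (Σ P·[cation]ᵢ + Σ P·[anion]ₒ)]
Numerator = 1×6.48 + 0.077×111 + 0.29×4.41 = 16.31
Denominator = 1×144 + 0.077×10.4 + 0.29×129 = 182.2
Vm = 24.9 · ln(0.089489) = 24.9 × (-2.4136) = -60.10 mV

-60 mV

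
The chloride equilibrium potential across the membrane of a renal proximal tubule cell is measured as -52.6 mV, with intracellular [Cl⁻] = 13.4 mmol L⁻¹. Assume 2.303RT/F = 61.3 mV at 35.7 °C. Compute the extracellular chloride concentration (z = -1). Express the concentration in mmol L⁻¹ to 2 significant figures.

97 mmol L⁻¹

Nernst: E = (61.3/-1) · log₁₀([out]/[in]), so log₁₀([out]/[in]) = -52.6 × -1 / 61.3 = 0.8581.
[out]/[in] = 10^(0.8581) = 7.212.
[out] = 7.212 × 13.4 = 96.65 mmol L⁻¹.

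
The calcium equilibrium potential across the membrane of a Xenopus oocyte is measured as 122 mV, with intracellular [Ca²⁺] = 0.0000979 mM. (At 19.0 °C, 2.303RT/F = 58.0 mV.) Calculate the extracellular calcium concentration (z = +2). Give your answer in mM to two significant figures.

Nernst: E = (58.0/2) · log₁₀([out]/[in]), so log₁₀([out]/[in]) = 122.0 × 2 / 58.0 = 4.2069.
[out]/[in] = 10^(4.2069) = 1.61e+04.
[out] = 1.61e+04 × 0.0000979 = 1.576 mM.

1.6 mM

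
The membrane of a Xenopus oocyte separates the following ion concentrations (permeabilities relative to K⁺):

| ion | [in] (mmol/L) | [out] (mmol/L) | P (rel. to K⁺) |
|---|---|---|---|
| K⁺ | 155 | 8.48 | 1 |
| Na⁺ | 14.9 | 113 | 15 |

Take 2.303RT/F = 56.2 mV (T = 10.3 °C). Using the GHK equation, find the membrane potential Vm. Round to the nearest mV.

37 mV

Vm = 56.2 · log₁₀[(Σ P·[cation]ₒ + Σ P·[anion]ᵢ) / (Σ P·[cation]ᵢ + Σ P·[anion]ₒ)]
Numerator = 1×8.48 + 15×113 = 1703
Denominator = 1×155 + 15×14.9 = 378.5
Vm = 56.2 · log₁₀(4.5006) = 56.2 × (0.6533) = 36.71 mV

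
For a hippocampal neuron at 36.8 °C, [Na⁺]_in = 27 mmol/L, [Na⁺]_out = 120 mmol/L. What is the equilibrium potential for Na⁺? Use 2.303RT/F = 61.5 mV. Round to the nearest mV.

40 mV

E = (61.5/z) · log₁₀([Na⁺]_out/[Na⁺]_in) with z = +1.
= (61.5/1) · log₁₀(120/27) = 61.50 · log₁₀(4.444)
= 61.50 · (0.6478) = 39.84 mV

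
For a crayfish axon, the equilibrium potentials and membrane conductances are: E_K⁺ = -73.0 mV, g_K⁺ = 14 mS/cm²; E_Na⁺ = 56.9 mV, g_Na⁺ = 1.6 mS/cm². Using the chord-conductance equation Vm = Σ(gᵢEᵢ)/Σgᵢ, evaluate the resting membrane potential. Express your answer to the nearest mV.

Σ gᵢEᵢ = 14·(-73.0) + 1.6·(56.9) = -930.96
Σ gᵢ = 14 + 1.6 = 15.6
Vm = -930.96 / 15.6 = -59.68 mV

-60 mV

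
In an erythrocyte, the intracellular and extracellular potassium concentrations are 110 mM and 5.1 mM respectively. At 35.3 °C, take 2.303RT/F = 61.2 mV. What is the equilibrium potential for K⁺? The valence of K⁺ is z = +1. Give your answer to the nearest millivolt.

-82 mV

E = (61.2/z) · log₁₀([K⁺]_out/[K⁺]_in) with z = +1.
= (61.2/1) · log₁₀(5.1/110) = 61.20 · log₁₀(0.04636)
= 61.20 · (-1.3338) = -81.63 mV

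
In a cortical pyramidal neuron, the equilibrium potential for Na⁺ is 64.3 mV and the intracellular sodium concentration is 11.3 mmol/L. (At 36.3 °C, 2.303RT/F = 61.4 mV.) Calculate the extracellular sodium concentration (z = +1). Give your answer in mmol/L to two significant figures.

130 mmol/L

Nernst: E = (61.4/1) · log₁₀([out]/[in]), so log₁₀([out]/[in]) = 64.3 × 1 / 61.4 = 1.0472.
[out]/[in] = 10^(1.0472) = 11.15.
[out] = 11.15 × 11.3 = 126 mmol/L.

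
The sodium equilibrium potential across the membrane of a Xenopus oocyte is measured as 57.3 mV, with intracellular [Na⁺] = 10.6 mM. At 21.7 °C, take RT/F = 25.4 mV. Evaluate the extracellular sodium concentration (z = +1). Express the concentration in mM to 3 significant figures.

Nernst: E = (25.4/1) · ln([out]/[in]), so ln([out]/[in]) = 57.3 × 1 / 25.4 = 2.2559.
[out]/[in] = e^(2.2559) = 9.544.
[out] = 9.544 × 10.6 = 101.2 mM.

101 mM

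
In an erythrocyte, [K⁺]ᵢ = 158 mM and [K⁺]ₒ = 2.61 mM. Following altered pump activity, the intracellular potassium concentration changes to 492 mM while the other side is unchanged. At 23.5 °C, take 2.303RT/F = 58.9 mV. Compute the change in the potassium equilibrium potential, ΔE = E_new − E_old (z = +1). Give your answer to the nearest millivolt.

-29 mV

E_old = (58.9/1)·log₁₀(2.61/158) = -104.96 mV
E_new = (58.9/1)·log₁₀(2.61/492) = -134.02 mV
ΔE = -134.02 − (-104.96) = -29.06 mV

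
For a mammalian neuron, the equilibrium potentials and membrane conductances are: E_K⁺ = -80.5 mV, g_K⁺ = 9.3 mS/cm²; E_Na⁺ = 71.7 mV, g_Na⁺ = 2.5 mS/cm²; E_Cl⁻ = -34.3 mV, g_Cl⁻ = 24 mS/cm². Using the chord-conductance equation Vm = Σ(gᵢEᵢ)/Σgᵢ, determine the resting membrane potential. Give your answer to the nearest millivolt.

Σ gᵢEᵢ = 9.3·(-80.5) + 2.5·(71.7) + 24·(-34.3) = -1392.60
Σ gᵢ = 9.3 + 2.5 + 24 = 35.8
Vm = -1392.60 / 35.8 = -38.90 mV

-39 mV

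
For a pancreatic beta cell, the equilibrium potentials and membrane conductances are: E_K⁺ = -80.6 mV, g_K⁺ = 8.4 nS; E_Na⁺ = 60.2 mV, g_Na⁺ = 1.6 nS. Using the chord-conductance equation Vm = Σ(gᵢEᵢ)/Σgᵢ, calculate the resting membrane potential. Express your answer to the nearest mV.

-58 mV

Σ gᵢEᵢ = 8.4·(-80.6) + 1.6·(60.2) = -580.72
Σ gᵢ = 8.4 + 1.6 = 10
Vm = -580.72 / 10 = -58.07 mV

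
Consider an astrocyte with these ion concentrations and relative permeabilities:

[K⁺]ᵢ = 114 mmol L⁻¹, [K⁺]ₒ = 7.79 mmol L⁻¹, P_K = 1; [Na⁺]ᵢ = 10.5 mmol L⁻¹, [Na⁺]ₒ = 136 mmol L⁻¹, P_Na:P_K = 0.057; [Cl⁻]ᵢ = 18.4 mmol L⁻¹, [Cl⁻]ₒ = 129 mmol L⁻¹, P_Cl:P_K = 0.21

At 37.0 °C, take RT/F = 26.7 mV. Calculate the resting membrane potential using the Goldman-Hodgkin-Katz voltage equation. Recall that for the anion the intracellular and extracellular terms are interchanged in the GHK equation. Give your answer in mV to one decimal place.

Vm = 26.7 · ln[(Σ P·[cation]ₒ + Σ P·[anion]ᵢ) / (Σ P·[cation]ᵢ + Σ P·[anion]ₒ)]
Numerator = 1×7.79 + 0.057×136 + 0.21×18.4 = 19.41
Denominator = 1×114 + 0.057×10.5 + 0.21×129 = 141.7
Vm = 26.7 · ln(0.13696) = 26.7 × (-1.9880) = -53.08 mV

-53.1 mV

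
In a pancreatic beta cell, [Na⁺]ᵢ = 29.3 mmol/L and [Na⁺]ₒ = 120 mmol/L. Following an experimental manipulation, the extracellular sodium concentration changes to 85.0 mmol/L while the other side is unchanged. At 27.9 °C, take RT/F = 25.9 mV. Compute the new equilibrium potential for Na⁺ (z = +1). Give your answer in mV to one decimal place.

27.6 mV

After the shift: [Na⁺]_out = 85.0, [Na⁺]_in = 29.3 mmol/L.
E_new = (25.9/1)·ln(85.0/29.3) = 25.90 · (1.0651) = 27.59 mV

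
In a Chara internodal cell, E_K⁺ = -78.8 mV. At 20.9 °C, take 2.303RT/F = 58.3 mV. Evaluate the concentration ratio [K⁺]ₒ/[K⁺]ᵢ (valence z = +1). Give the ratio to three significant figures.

log₁₀([out]/[in]) = E·z/(58.3) = -78.8 × 1 / 58.3 = -1.3516
[out]/[in] = 10^(-1.3516) = 0.0445

0.0445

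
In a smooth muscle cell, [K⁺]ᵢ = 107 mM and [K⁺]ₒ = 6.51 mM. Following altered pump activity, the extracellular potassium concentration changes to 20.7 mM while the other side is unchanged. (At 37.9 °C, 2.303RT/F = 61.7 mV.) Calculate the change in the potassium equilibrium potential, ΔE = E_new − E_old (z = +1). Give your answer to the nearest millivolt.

31 mV

E_old = (61.7/1)·log₁₀(6.51/107) = -75.02 mV
E_new = (61.7/1)·log₁₀(20.7/107) = -44.02 mV
ΔE = -44.02 − (-75.02) = 31.00 mV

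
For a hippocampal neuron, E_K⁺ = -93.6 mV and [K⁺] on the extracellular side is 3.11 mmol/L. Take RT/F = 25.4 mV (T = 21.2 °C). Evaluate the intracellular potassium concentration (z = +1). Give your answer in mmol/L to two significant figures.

Nernst: E = (25.4/1) · ln([out]/[in]), so ln([out]/[in]) = -93.6 × 1 / 25.4 = -3.6850.
[out]/[in] = e^(-3.6850) = 0.0251.
[in] = 3.11 / 0.0251 = 123.9 mmol/L.

120 mmol/L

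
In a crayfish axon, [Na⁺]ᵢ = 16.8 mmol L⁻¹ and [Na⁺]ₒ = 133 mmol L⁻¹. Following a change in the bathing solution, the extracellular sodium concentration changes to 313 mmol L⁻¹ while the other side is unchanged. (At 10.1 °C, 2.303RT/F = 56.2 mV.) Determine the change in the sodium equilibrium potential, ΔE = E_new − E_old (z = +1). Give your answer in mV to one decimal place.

20.9 mV

E_old = (56.2/1)·log₁₀(133/16.8) = 50.50 mV
E_new = (56.2/1)·log₁₀(313/16.8) = 71.39 mV
ΔE = 71.39 − (50.50) = 20.89 mV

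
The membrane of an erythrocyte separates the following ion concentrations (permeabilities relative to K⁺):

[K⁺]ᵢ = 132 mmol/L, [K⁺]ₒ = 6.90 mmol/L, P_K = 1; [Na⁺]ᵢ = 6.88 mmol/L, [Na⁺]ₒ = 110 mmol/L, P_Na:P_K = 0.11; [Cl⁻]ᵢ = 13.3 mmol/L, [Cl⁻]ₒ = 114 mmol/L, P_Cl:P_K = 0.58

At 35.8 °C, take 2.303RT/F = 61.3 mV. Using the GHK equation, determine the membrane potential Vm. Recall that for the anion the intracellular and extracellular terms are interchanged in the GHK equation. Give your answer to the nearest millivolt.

-53 mV

Vm = 61.3 · log₁₀[(Σ P·[cation]ₒ + Σ P·[anion]ᵢ) / (Σ P·[cation]ᵢ + Σ P·[anion]ₒ)]
Numerator = 1×6.90 + 0.11×110 + 0.58×13.3 = 26.71
Denominator = 1×132 + 0.11×6.88 + 0.58×114 = 198.9
Vm = 61.3 · log₁₀(0.13432) = 61.3 × (-0.8718) = -53.44 mV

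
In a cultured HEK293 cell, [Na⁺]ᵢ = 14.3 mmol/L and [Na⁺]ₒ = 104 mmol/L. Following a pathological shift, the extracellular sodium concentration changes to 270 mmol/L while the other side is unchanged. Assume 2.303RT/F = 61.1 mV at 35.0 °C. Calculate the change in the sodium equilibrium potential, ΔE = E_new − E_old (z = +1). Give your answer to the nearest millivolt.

E_old = (61.1/1)·log₁₀(104/14.3) = 52.65 mV
E_new = (61.1/1)·log₁₀(270/14.3) = 77.97 mV
ΔE = 77.97 − (52.65) = 25.32 mV

25 mV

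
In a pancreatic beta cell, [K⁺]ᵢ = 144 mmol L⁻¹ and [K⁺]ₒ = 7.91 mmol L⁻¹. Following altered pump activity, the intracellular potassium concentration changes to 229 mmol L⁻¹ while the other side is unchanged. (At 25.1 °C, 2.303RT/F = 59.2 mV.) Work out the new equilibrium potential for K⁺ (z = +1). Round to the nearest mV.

-87 mV

After the shift: [K⁺]_out = 7.91, [K⁺]_in = 229 mmol L⁻¹.
E_new = (59.2/1)·log₁₀(7.91/229) = 59.20 · (-1.4617) = -86.53 mV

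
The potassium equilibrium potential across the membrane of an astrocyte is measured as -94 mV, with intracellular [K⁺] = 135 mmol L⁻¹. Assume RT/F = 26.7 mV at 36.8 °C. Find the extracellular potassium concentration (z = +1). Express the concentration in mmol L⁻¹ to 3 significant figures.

Nernst: E = (26.7/1) · ln([out]/[in]), so ln([out]/[in]) = -94.0 × 1 / 26.7 = -3.5206.
[out]/[in] = e^(-3.5206) = 0.02958.
[out] = 0.02958 × 135 = 3.994 mmol L⁻¹.

3.99 mmol L⁻¹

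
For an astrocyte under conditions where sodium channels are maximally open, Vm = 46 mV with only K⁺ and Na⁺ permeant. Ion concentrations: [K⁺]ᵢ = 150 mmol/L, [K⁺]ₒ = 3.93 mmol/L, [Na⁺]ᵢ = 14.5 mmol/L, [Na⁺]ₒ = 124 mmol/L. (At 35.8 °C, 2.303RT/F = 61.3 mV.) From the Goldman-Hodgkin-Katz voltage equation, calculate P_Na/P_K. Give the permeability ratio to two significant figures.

Let α = P_Na/P_K. GHK: Vm = 61.3·log₁₀[(Kₒ + α·Naₒ)/(Kᵢ + α·Naᵢ)].
10^(Vm/61.3) = 10^(46.0/61.3) = 5.6287
So 5.6287·(Kᵢ + α·Naᵢ) = Kₒ + α·Naₒ → α = (5.6287·150.0 − 3.93) / (124.0 − 5.6287·14.5)
α = (844.3 − 3.93) / (124.0 − 81.62) = 840.4/42.38 = 19.83

20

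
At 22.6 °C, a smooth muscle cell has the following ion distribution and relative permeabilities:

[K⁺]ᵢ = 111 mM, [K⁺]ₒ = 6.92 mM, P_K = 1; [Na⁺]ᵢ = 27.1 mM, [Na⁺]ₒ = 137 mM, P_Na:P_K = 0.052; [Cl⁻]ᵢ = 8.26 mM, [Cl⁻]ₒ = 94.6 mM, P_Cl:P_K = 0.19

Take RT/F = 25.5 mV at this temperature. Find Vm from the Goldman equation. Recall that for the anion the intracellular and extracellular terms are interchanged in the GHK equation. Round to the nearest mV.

-54 mV

Vm = 25.5 · ln[(Σ P·[cation]ₒ + Σ P·[anion]ᵢ) / (Σ P·[cation]ᵢ + Σ P·[anion]ₒ)]
Numerator = 1×6.92 + 0.052×137 + 0.19×8.26 = 15.61
Denominator = 1×111 + 0.052×27.1 + 0.19×94.6 = 130.4
Vm = 25.5 · ln(0.11975) = 25.5 × (-2.1223) = -54.12 mV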